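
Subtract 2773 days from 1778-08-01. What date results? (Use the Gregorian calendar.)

December 28, 1770

−365 (one year) → Aug 1, 1777 (2408 left).
−365 (one year) → Aug 1, 1776 (2043 left).
−366 (one year; includes Feb 29, 1776) → Aug 1, 1775 (1677 left).
−365 (one year) → Aug 1, 1774 (1312 left).
−365 (one year) → Aug 1, 1773 (947 left).
−365 (one year) → Aug 1, 1772 (582 left).
−366 (one year; includes Feb 29, 1772) → Aug 1, 1771 (216 left).
−1 → Jul 31, 1771 (end of Jul, 31 days; 215 left).
−31 → Jun 30, 1771 (end of Jun, 30 days; 184 left).
−30 → May 31, 1771 (end of May, 31 days; 154 left).
−31 → Apr 30, 1771 (end of Apr, 30 days; 123 left).
−30 → Mar 31, 1771 (end of Mar, 31 days; 93 left).
−31 → Feb 28, 1771 (end of Feb, 28 days; 62 left).
−28 → Jan 31, 1771 (end of Jan, 31 days; 34 left).
−31 → Dec 31, 1770 (end of Dec, 31 days; 3 left).
−3 → Dec 28, 1770.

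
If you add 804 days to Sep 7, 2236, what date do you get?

+365 (one year) → Sep 7, 2237 (439 left).
+365 (one year) → Sep 7, 2238 (74 left).
Sep has 30 days: +24 → Oct 1, 2238 (50 left).
Oct has 31 days: +31 → Nov 1, 2238 (19 left).
+19 → Nov 20, 2238.

November 20, 2238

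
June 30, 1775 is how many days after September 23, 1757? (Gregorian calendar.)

Sep 23, 1757 → Sep 23, 1758: 365 days.
Sep 23, 1758 → Sep 23, 1759: 365 days.
Sep 23, 1759 → Sep 23, 1760: 366 days (Feb 29, 1760 is in that span).
Sep 23, 1760 → Sep 23, 1761: 365 days.
Sep 23, 1761 → Sep 23, 1762: 365 days.
Sep 23, 1762 → Sep 23, 1763: 365 days.
Sep 23, 1763 → Sep 23, 1764: 366 days (Feb 29, 1764 is in that span).
Sep 23, 1764 → Sep 23, 1765: 365 days.
Sep 23, 1765 → Sep 23, 1766: 365 days.
Sep 23, 1766 → Sep 23, 1767: 365 days.
Sep 23, 1767 → Sep 23, 1768: 366 days (Feb 29, 1768 is in that span).
Sep 23, 1768 → Sep 23, 1769: 365 days.
Sep 23, 1769 → Sep 23, 1770: 365 days.
Sep 23, 1770 → Sep 23, 1771: 365 days.
Sep 23, 1771 → Sep 23, 1772: 366 days (Feb 29, 1772 is in that span).
Sep 23, 1772 → Sep 23, 1773: 365 days.
Sep 23, 1773 → Sep 23, 1774: 365 days.
Sep 23, 1774 → Oct 23, 1774: 30 days (September has 30).
Oct 23, 1774 → Nov 23, 1774: 31 days (October has 31).
Nov 23, 1774 → Dec 23, 1774: 30 days (November has 30).
Dec 23, 1774 → Jan 23, 1775: 31 days (December has 31).
Jan 23, 1775 → Feb 23, 1775: 31 days (January has 31).
Feb 23, 1775 → Mar 23, 1775: 28 days (February has 28).
Mar 23, 1775 → Apr 23, 1775: 31 days (March has 31).
Apr 23, 1775 → May 23, 1775: 30 days (April has 30).
May 23, 1775 → Jun 23, 1775: 31 days (May has 31).
Jun 23, 1775 → Jun 30, 1775: 7 days.
Total: 6489 days.

6489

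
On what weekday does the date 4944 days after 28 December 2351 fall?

Dec 28, 2351 is a Friday.
4944 mod 7 = 2, so 4944 days after a Friday is Friday + 2 = Sunday.

Sunday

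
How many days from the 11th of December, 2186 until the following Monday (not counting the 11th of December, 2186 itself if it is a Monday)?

7

Dec 11, 2186 is a Monday.
From Monday to the next Monday is 7 days.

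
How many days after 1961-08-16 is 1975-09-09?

Aug 16, 1961 → Aug 16, 1962: 365 days.
Aug 16, 1962 → Aug 16, 1963: 365 days.
Aug 16, 1963 → Aug 16, 1964: 366 days (Feb 29, 1964 is in that span).
Aug 16, 1964 → Aug 16, 1965: 365 days.
Aug 16, 1965 → Aug 16, 1966: 365 days.
Aug 16, 1966 → Aug 16, 1967: 365 days.
Aug 16, 1967 → Aug 16, 1968: 366 days (Feb 29, 1968 is in that span).
Aug 16, 1968 → Aug 16, 1969: 365 days.
Aug 16, 1969 → Aug 16, 1970: 365 days.
Aug 16, 1970 → Aug 16, 1971: 365 days.
Aug 16, 1971 → Aug 16, 1972: 366 days (Feb 29, 1972 is in that span).
Aug 16, 1972 → Aug 16, 1973: 365 days.
Aug 16, 1973 → Aug 16, 1974: 365 days.
Aug 16, 1974 → Sep 16, 1974: 31 days (August has 31).
Sep 16, 1974 → Oct 16, 1974: 30 days (September has 30).
Oct 16, 1974 → Nov 16, 1974: 31 days (October has 31).
Nov 16, 1974 → Dec 16, 1974: 30 days (November has 30).
Dec 16, 1974 → Jan 16, 1975: 31 days (December has 31).
Jan 16, 1975 → Feb 16, 1975: 31 days (January has 31).
Feb 16, 1975 → Mar 16, 1975: 28 days (February has 28).
Mar 16, 1975 → Apr 16, 1975: 31 days (March has 31).
Apr 16, 1975 → May 16, 1975: 30 days (April has 30).
May 16, 1975 → Jun 16, 1975: 31 days (May has 31).
Jun 16, 1975 → Jul 16, 1975: 30 days (June has 30).
Jul 16, 1975 → Aug 16, 1975: 31 days (July has 31).
Aug 16, 1975 → Sep 9, 1975: 24 days.
Total: 5137 days.

5137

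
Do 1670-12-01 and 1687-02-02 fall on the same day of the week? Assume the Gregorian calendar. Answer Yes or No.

From Dec 1, 1670 to Feb 2, 1687 is 5907 days.
5907 mod 7 = 6, so they are different weekdays.
(Dec 1, 1670 is a Monday; Feb 2, 1687 is a Sunday.)

No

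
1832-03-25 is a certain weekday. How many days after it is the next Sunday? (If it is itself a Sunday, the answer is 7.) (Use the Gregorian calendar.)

7

Mar 25, 1832 is a Sunday.
From Sunday to the next Sunday is 7 days.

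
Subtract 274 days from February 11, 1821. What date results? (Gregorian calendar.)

−11 → Jan 31, 1821 (end of Jan, 31 days; 263 left).
−31 → Dec 31, 1820 (end of Dec, 31 days; 232 left).
−31 → Nov 30, 1820 (end of Nov, 30 days; 201 left).
−30 → Oct 31, 1820 (end of Oct, 31 days; 171 left).
−31 → Sep 30, 1820 (end of Sep, 30 days; 140 left).
−30 → Aug 31, 1820 (end of Aug, 31 days; 110 left).
−31 → Jul 31, 1820 (end of Jul, 31 days; 79 left).
−31 → Jun 30, 1820 (end of Jun, 30 days; 48 left).
−30 → May 31, 1820 (end of May, 31 days; 18 left).
−18 → May 13, 1820.

May 13, 1820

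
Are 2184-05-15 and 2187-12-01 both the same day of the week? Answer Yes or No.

From May 15, 2184 to Dec 1, 2187 is 1295 days.
1295 mod 7 = 0, so they are the same weekday.
(May 15, 2184 is a Saturday; Dec 1, 2187 is a Saturday.)

Yes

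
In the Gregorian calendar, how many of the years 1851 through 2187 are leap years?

82

Multiples of 4 in [1851,2187]: 84.
Of those, multiples of 100: 3 (not leap unless ÷400).
Multiples of 400: 1.
Leap years = 84 − 3 + 1 = 82.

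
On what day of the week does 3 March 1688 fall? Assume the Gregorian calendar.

Wednesday

Doomsday rule: the anchor day for the 1600s is Tuesday. For year 88: 88÷12 = 7 r 4, and 4÷4 = 1, so 7+4+1 = 12.
Tuesday + 12 ≡ Sunday — that's 1688's doomsday.
In March the doomsday date is Mar 14.
Mar 3 is 11 days before Mar 14; 11 mod 7 = 4, so Sunday − 4 = Wednesday.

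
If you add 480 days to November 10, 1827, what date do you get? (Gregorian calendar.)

March 4, 1829

+366 (one year; includes Feb 29, 1828) → Nov 10, 1828 (114 left).
Nov has 30 days: +21 → Dec 1, 1828 (93 left).
Dec has 31 days: +31 → Jan 1, 1829 (62 left).
Jan has 31 days: +31 → Feb 1, 1829 (31 left).
Feb has 28 days: +28 → Mar 1, 1829 (3 left).
+3 → Mar 4, 1829.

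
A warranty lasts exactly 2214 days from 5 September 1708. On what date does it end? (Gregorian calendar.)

September 28, 1714

+365 (one year) → Sep 5, 1709 (1849 left).
+365 (one year) → Sep 5, 1710 (1484 left).
+365 (one year) → Sep 5, 1711 (1119 left).
+366 (one year; includes Feb 29, 1712) → Sep 5, 1712 (753 left).
+365 (one year) → Sep 5, 1713 (388 left).
Sep has 30 days: +26 → Oct 1, 1713 (362 left).
Oct has 31 days: +31 → Nov 1, 1713 (331 left).
Nov has 30 days: +30 → Dec 1, 1713 (301 left).
Dec has 31 days: +31 → Jan 1, 1714 (270 left).
Jan has 31 days: +31 → Feb 1, 1714 (239 left).
Feb has 28 days: +28 → Mar 1, 1714 (211 left).
Mar has 31 days: +31 → Apr 1, 1714 (180 left).
Apr has 30 days: +30 → May 1, 1714 (150 left).
May has 31 days: +31 → Jun 1, 1714 (119 left).
Jun has 30 days: +30 → Jul 1, 1714 (89 left).
Jul has 31 days: +31 → Aug 1, 1714 (58 left).
Aug has 31 days: +31 → Sep 1, 1714 (27 left).
+27 → Sep 28, 1714.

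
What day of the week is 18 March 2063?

Sunday

Doomsday rule: the anchor day for the 2000s is Tuesday. For year 63: 63÷12 = 5 r 3, and 3÷4 = 0, so 5+3+0 = 8.
Tuesday + 8 ≡ Wednesday — that's 2063's doomsday.
In March the doomsday date is Mar 14.
Mar 18 is 4 days after Mar 14; 4 mod 7 = 4, so Wednesday + 4 = Sunday.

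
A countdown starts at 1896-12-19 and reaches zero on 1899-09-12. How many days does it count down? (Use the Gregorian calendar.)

Dec 19, 1896 → Dec 19, 1897: 365 days.
Dec 19, 1897 → Dec 19, 1898: 365 days.
Dec 19, 1898 → Jan 19, 1899: 31 days (December has 31).
Jan 19, 1899 → Feb 19, 1899: 31 days (January has 31).
Feb 19, 1899 → Mar 19, 1899: 28 days (February has 28).
Mar 19, 1899 → Apr 19, 1899: 31 days (March has 31).
Apr 19, 1899 → May 19, 1899: 30 days (April has 30).
May 19, 1899 → Jun 19, 1899: 31 days (May has 31).
Jun 19, 1899 → Jul 19, 1899: 30 days (June has 30).
Jul 19, 1899 → Aug 19, 1899: 31 days (July has 31).
Aug 19, 1899 → Sep 12, 1899: 24 days.
Total: 997 days.

997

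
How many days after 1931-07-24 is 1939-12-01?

3052

Jul 24, 1931 → Jul 24, 1932: 366 days (Feb 29, 1932 is in that span).
Jul 24, 1932 → Jul 24, 1933: 365 days.
Jul 24, 1933 → Jul 24, 1934: 365 days.
Jul 24, 1934 → Jul 24, 1935: 365 days.
Jul 24, 1935 → Jul 24, 1936: 366 days (Feb 29, 1936 is in that span).
Jul 24, 1936 → Jul 24, 1937: 365 days.
Jul 24, 1937 → Jul 24, 1938: 365 days.
Jul 24, 1938 → Jul 24, 1939: 365 days.
Jul 24, 1939 → Aug 24, 1939: 31 days (July has 31).
Aug 24, 1939 → Sep 24, 1939: 31 days (August has 31).
Sep 24, 1939 → Oct 24, 1939: 30 days (September has 30).
Oct 24, 1939 → Nov 24, 1939: 31 days (October has 31).
Nov 24, 1939 → Dec 1, 1939: 7 days.
Total: 3052 days.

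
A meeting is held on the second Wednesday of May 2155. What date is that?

May 14, 2155

May 1, 2155 is a Thursday.
The first Wednesday is therefore May 7 (6 days later).
The second Wednesday is 7 + 1×7 = May 14.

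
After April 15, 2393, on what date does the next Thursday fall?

April 22, 2393

Apr 15, 2393 is a Thursday.
From Thursday to the next Thursday is 7 days.
Apr 15, 2393 + 7 = Apr 22, 2393.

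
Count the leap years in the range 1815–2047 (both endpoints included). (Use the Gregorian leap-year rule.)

57

Multiples of 4 in [1815,2047]: 58.
Of those, multiples of 100: 2 (not leap unless ÷400).
Multiples of 400: 1.
Leap years = 58 − 2 + 1 = 57.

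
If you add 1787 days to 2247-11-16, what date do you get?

+366 (one year; includes Feb 29, 2248) → Nov 16, 2248 (1421 left).
+365 (one year) → Nov 16, 2249 (1056 left).
+365 (one year) → Nov 16, 2250 (691 left).
+365 (one year) → Nov 16, 2251 (326 left).
Nov has 30 days: +15 → Dec 1, 2251 (311 left).
Dec has 31 days: +31 → Jan 1, 2252 (280 left).
Jan has 31 days: +31 → Feb 1, 2252 (249 left).
Feb has 29 days: +29 → Mar 1, 2252 (220 left).
Mar has 31 days: +31 → Apr 1, 2252 (189 left).
Apr has 30 days: +30 → May 1, 2252 (159 left).
May has 31 days: +31 → Jun 1, 2252 (128 left).
Jun has 30 days: +30 → Jul 1, 2252 (98 left).
Jul has 31 days: +31 → Aug 1, 2252 (67 left).
Aug has 31 days: +31 → Sep 1, 2252 (36 left).
Sep has 30 days: +30 → Oct 1, 2252 (6 left).
+6 → Oct 7, 2252.

October 7, 2252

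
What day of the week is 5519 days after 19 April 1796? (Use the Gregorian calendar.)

Apr 19, 1796 is a Tuesday.
5519 mod 7 = 3, so 5519 days after a Tuesday is Tuesday + 3 = Friday.

Friday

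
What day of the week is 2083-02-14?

Sunday

January 1, 2083 is a Friday.
Jan 1, 2083 → Feb 1, 2083: 31 days (January has 31).
Feb 1, 2083 → Feb 14, 2083: 13 days.
Total: 44 days.
44 mod 7 = 2, so Friday + 2 = Sunday.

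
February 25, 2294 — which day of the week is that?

Doomsday rule: the anchor day for the 2200s is Friday. For year 94: 94÷12 = 7 r 10, and 10÷4 = 2, so 7+10+2 = 19.
Friday + 19 ≡ Wednesday — that's 2294's doomsday.
In February the doomsday date is Feb 28 (2294 is not a leap year).
Feb 25 is 3 days before Feb 28; 3 mod 7 = 3, so Wednesday − 3 = Sunday.

Sunday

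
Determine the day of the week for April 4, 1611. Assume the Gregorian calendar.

Monday

Doomsday rule: the anchor day for the 1600s is Tuesday. For year 11: 11÷12 = 0 r 11, and 11÷4 = 2, so 0+11+2 = 13.
Tuesday + 13 ≡ Monday — that's 1611's doomsday.
In April the doomsday date is Apr 4.
Apr 4 is the doomsday itself: Monday.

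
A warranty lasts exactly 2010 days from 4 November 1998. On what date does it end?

May 6, 2004

+365 (one year) → Nov 4, 1999 (1645 left).
+366 (one year; includes Feb 29, 2000) → Nov 4, 2000 (1279 left).
+365 (one year) → Nov 4, 2001 (914 left).
+365 (one year) → Nov 4, 2002 (549 left).
+365 (one year) → Nov 4, 2003 (184 left).
Nov has 30 days: +27 → Dec 1, 2003 (157 left).
Dec has 31 days: +31 → Jan 1, 2004 (126 left).
Jan has 31 days: +31 → Feb 1, 2004 (95 left).
Feb has 29 days: +29 → Mar 1, 2004 (66 left).
Mar has 31 days: +31 → Apr 1, 2004 (35 left).
Apr has 30 days: +30 → May 1, 2004 (5 left).
+5 → May 6, 2004.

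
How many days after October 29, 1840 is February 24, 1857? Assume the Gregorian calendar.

5962

Oct 29, 1840 → Oct 29, 1841: 365 days.
Oct 29, 1841 → Oct 29, 1842: 365 days.
Oct 29, 1842 → Oct 29, 1843: 365 days.
Oct 29, 1843 → Oct 29, 1844: 366 days (Feb 29, 1844 is in that span).
Oct 29, 1844 → Oct 29, 1845: 365 days.
Oct 29, 1845 → Oct 29, 1846: 365 days.
Oct 29, 1846 → Oct 29, 1847: 365 days.
Oct 29, 1847 → Oct 29, 1848: 366 days (Feb 29, 1848 is in that span).
Oct 29, 1848 → Oct 29, 1849: 365 days.
Oct 29, 1849 → Oct 29, 1850: 365 days.
Oct 29, 1850 → Oct 29, 1851: 365 days.
Oct 29, 1851 → Oct 29, 1852: 366 days (Feb 29, 1852 is in that span).
Oct 29, 1852 → Oct 29, 1853: 365 days.
Oct 29, 1853 → Oct 29, 1854: 365 days.
Oct 29, 1854 → Oct 29, 1855: 365 days.
Oct 29, 1855 → Oct 29, 1856: 366 days (Feb 29, 1856 is in that span).
Oct 29, 1856 → Nov 29, 1856: 31 days (October has 31).
Nov 29, 1856 → Dec 29, 1856: 30 days (November has 30).
Dec 29, 1856 → Jan 29, 1857: 31 days (December has 31).
Jan 29, 1857 → Feb 24, 1857: 26 days.
Total: 5962 days.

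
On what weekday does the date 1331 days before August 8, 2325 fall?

Aug 8, 2325 is a Saturday.
1331 mod 7 = 1, so 1331 days before a Saturday is Saturday − 1 = Friday.

Friday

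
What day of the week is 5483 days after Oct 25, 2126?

Sunday

Oct 25, 2126 is a Friday.
5483 mod 7 = 2, so 5483 days after a Friday is Friday + 2 = Sunday.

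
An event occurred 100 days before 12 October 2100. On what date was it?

−12 → Sep 30, 2100 (end of Sep, 30 days; 88 left).
−30 → Aug 31, 2100 (end of Aug, 31 days; 58 left).
−31 → Jul 31, 2100 (end of Jul, 31 days; 27 left).
−27 → Jul 4, 2100.

July 4, 2100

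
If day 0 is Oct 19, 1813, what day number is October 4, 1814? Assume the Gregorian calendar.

350

Oct 19, 1813 → Nov 19, 1813: 31 days (October has 31).
Nov 19, 1813 → Dec 19, 1813: 30 days (November has 30).
Dec 19, 1813 → Jan 19, 1814: 31 days (December has 31).
Jan 19, 1814 → Feb 19, 1814: 31 days (January has 31).
Feb 19, 1814 → Mar 19, 1814: 28 days (February has 28).
Mar 19, 1814 → Apr 19, 1814: 31 days (March has 31).
Apr 19, 1814 → May 19, 1814: 30 days (April has 30).
May 19, 1814 → Jun 19, 1814: 31 days (May has 31).
Jun 19, 1814 → Jul 19, 1814: 30 days (June has 30).
Jul 19, 1814 → Aug 19, 1814: 31 days (July has 31).
Aug 19, 1814 → Sep 19, 1814: 31 days (August has 31).
Sep 19, 1814 → Oct 4, 1814: 15 days.
Total: 350 days.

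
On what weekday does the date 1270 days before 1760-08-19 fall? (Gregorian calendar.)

Saturday

Aug 19, 1760 is a Tuesday.
1270 mod 7 = 3, so 1270 days before a Tuesday is Tuesday − 3 = Saturday.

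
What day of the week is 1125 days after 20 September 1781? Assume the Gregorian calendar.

First find the weekday of Sep 20, 1781. Doomsday rule: the anchor day for the 1700s is Sunday. For year 81: 81÷12 = 6 r 9, and 9÷4 = 2, so 6+9+2 = 17.
Sunday + 17 ≡ Wednesday — that's 1781's doomsday.
In September the doomsday date is Sep 5.
Sep 20 is 15 days after Sep 5; 15 mod 7 = 1, so Wednesday + 1 = Thursday.
1125 mod 7 = 5, so 1125 days after a Thursday is Thursday + 5 = Tuesday.

Tuesday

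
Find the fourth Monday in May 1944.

May 1, 1944 is a Monday.
The first Monday is therefore May 1 (same day).
The fourth Monday is 1 + 3×7 = May 22.

May 22, 1944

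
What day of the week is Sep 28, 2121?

Doomsday rule: the anchor day for the 2100s is Sunday. For year 21: 21÷12 = 1 r 9, and 9÷4 = 2, so 1+9+2 = 12.
Sunday + 12 ≡ Friday — that's 2121's doomsday.
In September the doomsday date is Sep 5.
Sep 28 is 23 days after Sep 5; 23 mod 7 = 2, so Friday + 2 = Sunday.

Sunday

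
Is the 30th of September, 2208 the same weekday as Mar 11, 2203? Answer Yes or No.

From Mar 11, 2203 to Sep 30, 2208 is 2030 days.
2030 mod 7 = 0, so they are the same weekday.
(Mar 11, 2203 is a Friday; Sep 30, 2208 is a Friday.)

Yes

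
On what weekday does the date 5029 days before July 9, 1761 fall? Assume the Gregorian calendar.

Jul 9, 1761 is a Thursday.
5029 mod 7 = 3, so 5029 days before a Thursday is Thursday − 3 = Monday.

Monday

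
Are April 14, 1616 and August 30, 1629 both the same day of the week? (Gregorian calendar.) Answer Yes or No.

Yes

From Apr 14, 1616 to Aug 30, 1629 is 4886 days.
4886 mod 7 = 0, so they are the same weekday.
(Apr 14, 1616 is a Thursday; Aug 30, 1629 is a Thursday.)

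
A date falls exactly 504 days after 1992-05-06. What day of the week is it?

Wednesday

First find the weekday of May 6, 1992. Doomsday rule: the anchor day for the 1900s is Wednesday. For year 92: 92÷12 = 7 r 8, and 8÷4 = 2, so 7+8+2 = 17.
Wednesday + 17 ≡ Saturday — that's 1992's doomsday.
In May the doomsday date is May 9.
May 6 is 3 days before May 9; 3 mod 7 = 3, so Saturday − 3 = Wednesday.
504 mod 7 = 0, so 504 days after a Wednesday is Wednesday + 0 = Wednesday.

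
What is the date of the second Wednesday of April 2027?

April 14, 2027

April 1, 2027 is a Thursday.
The first Wednesday is therefore April 7 (6 days later).
The second Wednesday is 7 + 1×7 = April 14.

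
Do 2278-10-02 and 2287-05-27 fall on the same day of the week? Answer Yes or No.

No

From Oct 2, 2278 to May 27, 2287 is 3159 days.
3159 mod 7 = 2, so they are different weekdays.
(Oct 2, 2278 is a Wednesday; May 27, 2287 is a Friday.)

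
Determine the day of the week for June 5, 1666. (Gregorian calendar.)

Saturday

Doomsday rule: the anchor day for the 1600s is Tuesday. For year 66: 66÷12 = 5 r 6, and 6÷4 = 1, so 5+6+1 = 12.
Tuesday + 12 ≡ Sunday — that's 1666's doomsday.
In June the doomsday date is Jun 6.
Jun 5 is 1 day before Jun 6; 1 mod 7 = 1, so Sunday − 1 = Saturday.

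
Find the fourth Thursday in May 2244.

May 23, 2244

May 1, 2244 is a Wednesday.
The first Thursday is therefore May 2 (1 days later).
The fourth Thursday is 2 + 3×7 = May 23.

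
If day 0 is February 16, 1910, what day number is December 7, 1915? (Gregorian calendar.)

Feb 16, 1910 → Feb 16, 1911: 365 days.
Feb 16, 1911 → Feb 16, 1912: 365 days.
Feb 16, 1912 → Feb 16, 1913: 366 days (Feb 29, 1912 is in that span).
Feb 16, 1913 → Feb 16, 1914: 365 days.
Feb 16, 1914 → Feb 16, 1915: 365 days.
Feb 16, 1915 → Mar 16, 1915: 28 days (February has 28).
Mar 16, 1915 → Apr 16, 1915: 31 days (March has 31).
Apr 16, 1915 → May 16, 1915: 30 days (April has 30).
May 16, 1915 → Jun 16, 1915: 31 days (May has 31).
Jun 16, 1915 → Jul 16, 1915: 30 days (June has 30).
Jul 16, 1915 → Aug 16, 1915: 31 days (July has 31).
Aug 16, 1915 → Sep 16, 1915: 31 days (August has 31).
Sep 16, 1915 → Oct 16, 1915: 30 days (September has 30).
Oct 16, 1915 → Nov 16, 1915: 31 days (October has 31).
Nov 16, 1915 → Dec 7, 1915: 21 days.
Total: 2120 days.

2120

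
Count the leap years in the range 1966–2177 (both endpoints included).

52

Multiples of 4 in [1966,2177]: 53.
Of those, multiples of 100: 2 (not leap unless ÷400).
Multiples of 400: 1.
Leap years = 53 − 2 + 1 = 52.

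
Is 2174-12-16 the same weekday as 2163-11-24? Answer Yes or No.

From Nov 24, 2163 to Dec 16, 2174 is 4040 days.
4040 mod 7 = 1, so they are different weekdays.
(Nov 24, 2163 is a Thursday; Dec 16, 2174 is a Friday.)

No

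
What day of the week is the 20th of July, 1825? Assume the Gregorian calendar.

Wednesday

Doomsday rule: the anchor day for the 1800s is Friday. For year 25: 25÷12 = 2 r 1, and 1÷4 = 0, so 2+1+0 = 3.
Friday + 3 ≡ Monday — that's 1825's doomsday.
In July the doomsday date is Jul 11.
Jul 20 is 9 days after Jul 11; 9 mod 7 = 2, so Monday + 2 = Wednesday.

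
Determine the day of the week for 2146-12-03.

Saturday

Doomsday rule: the anchor day for the 2100s is Sunday. For year 46: 46÷12 = 3 r 10, and 10÷4 = 2, so 3+10+2 = 15.
Sunday + 15 ≡ Monday — that's 2146's doomsday.
In December the doomsday date is Dec 12.
Dec 3 is 9 days before Dec 12; 9 mod 7 = 2, so Monday − 2 = Saturday.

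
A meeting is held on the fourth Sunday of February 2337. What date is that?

February 28, 2337

February 1, 2337 is a Monday.
The first Sunday is therefore February 7 (6 days later).
The fourth Sunday is 7 + 3×7 = February 28.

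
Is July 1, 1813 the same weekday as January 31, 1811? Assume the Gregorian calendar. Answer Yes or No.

From Jan 31, 1811 to Jul 1, 1813 is 882 days.
882 mod 7 = 0, so they are the same weekday.
(Jan 31, 1811 is a Thursday; Jul 1, 1813 is a Thursday.)

Yes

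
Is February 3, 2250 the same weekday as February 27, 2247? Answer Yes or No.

No

From Feb 27, 2247 to Feb 3, 2250 is 1072 days.
1072 mod 7 = 1, so they are different weekdays.
(Feb 27, 2247 is a Saturday; Feb 3, 2250 is a Sunday.)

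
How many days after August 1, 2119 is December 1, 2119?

122

Aug 1, 2119 → Sep 1, 2119: 31 days (August has 31).
Sep 1, 2119 → Oct 1, 2119: 30 days (September has 30).
Oct 1, 2119 → Nov 1, 2119: 31 days (October has 31).
Nov 1, 2119 → Dec 1, 2119: 30 days.
Total: 122 days.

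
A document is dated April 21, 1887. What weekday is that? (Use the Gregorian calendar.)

Thursday

Doomsday rule: the anchor day for the 1800s is Friday. For year 87: 87÷12 = 7 r 3, and 3÷4 = 0, so 7+3+0 = 10.
Friday + 10 ≡ Monday — that's 1887's doomsday.
In April the doomsday date is Apr 4.
Apr 21 is 17 days after Apr 4; 17 mod 7 = 3, so Monday + 3 = Thursday.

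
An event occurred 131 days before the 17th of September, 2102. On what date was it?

−17 → Aug 31, 2102 (end of Aug, 31 days; 114 left).
−31 → Jul 31, 2102 (end of Jul, 31 days; 83 left).
−31 → Jun 30, 2102 (end of Jun, 30 days; 52 left).
−30 → May 31, 2102 (end of May, 31 days; 22 left).
−22 → May 9, 2102.

May 9, 2102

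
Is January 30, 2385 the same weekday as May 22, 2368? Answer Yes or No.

Yes

From May 22, 2368 to Jan 30, 2385 is 6097 days.
6097 mod 7 = 0, so they are the same weekday.
(May 22, 2368 is a Wednesday; Jan 30, 2385 is a Wednesday.)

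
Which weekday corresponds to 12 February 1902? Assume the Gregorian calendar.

Wednesday

Doomsday rule: the anchor day for the 1900s is Wednesday. For year 02: 2÷12 = 0 r 2, and 2÷4 = 0, so 0+2+0 = 2.
Wednesday + 2 ≡ Friday — that's 1902's doomsday.
In February the doomsday date is Feb 28 (1902 is not a leap year).
Feb 12 is 16 days before Feb 28; 16 mod 7 = 2, so Friday − 2 = Wednesday.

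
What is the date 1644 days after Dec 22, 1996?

+365 (one year) → Dec 22, 1997 (1279 left).
+365 (one year) → Dec 22, 1998 (914 left).
+365 (one year) → Dec 22, 1999 (549 left).
+366 (one year; includes Feb 29, 2000) → Dec 22, 2000 (183 left).
Dec has 31 days: +10 → Jan 1, 2001 (173 left).
Jan has 31 days: +31 → Feb 1, 2001 (142 left).
Feb has 28 days: +28 → Mar 1, 2001 (114 left).
Mar has 31 days: +31 → Apr 1, 2001 (83 left).
Apr has 30 days: +30 → May 1, 2001 (53 left).
May has 31 days: +31 → Jun 1, 2001 (22 left).
+22 → Jun 23, 2001.

June 23, 2001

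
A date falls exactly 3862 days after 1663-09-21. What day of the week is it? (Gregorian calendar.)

Sep 21, 1663 is a Friday.
3862 mod 7 = 5, so 3862 days after a Friday is Friday + 5 = Wednesday.

Wednesday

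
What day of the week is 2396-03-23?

Saturday

Doomsday rule: the anchor day for the 2300s is Wednesday. For year 96: 96÷12 = 8 r 0, and 0÷4 = 0, so 8+0+0 = 8.
Wednesday + 8 ≡ Thursday — that's 2396's doomsday.
In March the doomsday date is Mar 14.
Mar 23 is 9 days after Mar 14; 9 mod 7 = 2, so Thursday + 2 = Saturday.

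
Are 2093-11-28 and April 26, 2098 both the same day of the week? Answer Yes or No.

From Nov 28, 2093 to Apr 26, 2098 is 1610 days.
1610 mod 7 = 0, so they are the same weekday.
(Nov 28, 2093 is a Saturday; Apr 26, 2098 is a Saturday.)

Yes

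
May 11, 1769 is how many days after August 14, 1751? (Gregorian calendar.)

6480

Aug 14, 1751 → Aug 14, 1752: 366 days (Feb 29, 1752 is in that span).
Aug 14, 1752 → Aug 14, 1753: 365 days.
Aug 14, 1753 → Aug 14, 1754: 365 days.
Aug 14, 1754 → Aug 14, 1755: 365 days.
Aug 14, 1755 → Aug 14, 1756: 366 days (Feb 29, 1756 is in that span).
Aug 14, 1756 → Aug 14, 1757: 365 days.
Aug 14, 1757 → Aug 14, 1758: 365 days.
Aug 14, 1758 → Aug 14, 1759: 365 days.
Aug 14, 1759 → Aug 14, 1760: 366 days (Feb 29, 1760 is in that span).
Aug 14, 1760 → Aug 14, 1761: 365 days.
Aug 14, 1761 → Aug 14, 1762: 365 days.
Aug 14, 1762 → Aug 14, 1763: 365 days.
Aug 14, 1763 → Aug 14, 1764: 366 days (Feb 29, 1764 is in that span).
Aug 14, 1764 → Aug 14, 1765: 365 days.
Aug 14, 1765 → Aug 14, 1766: 365 days.
Aug 14, 1766 → Aug 14, 1767: 365 days.
Aug 14, 1767 → Aug 14, 1768: 366 days (Feb 29, 1768 is in that span).
Aug 14, 1768 → Sep 14, 1768: 31 days (August has 31).
Sep 14, 1768 → Oct 14, 1768: 30 days (September has 30).
Oct 14, 1768 → Nov 14, 1768: 31 days (October has 31).
Nov 14, 1768 → Dec 14, 1768: 30 days (November has 30).
Dec 14, 1768 → Jan 14, 1769: 31 days (December has 31).
Jan 14, 1769 → Feb 14, 1769: 31 days (January has 31).
Feb 14, 1769 → Mar 14, 1769: 28 days (February has 28).
Mar 14, 1769 → Apr 14, 1769: 31 days (March has 31).
Apr 14, 1769 → May 11, 1769: 27 days.
Total: 6480 days.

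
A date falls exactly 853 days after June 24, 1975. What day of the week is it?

Monday

First find the weekday of Jun 24, 1975. Doomsday rule: the anchor day for the 1900s is Wednesday. For year 75: 75÷12 = 6 r 3, and 3÷4 = 0, so 6+3+0 = 9.
Wednesday + 9 ≡ Friday — that's 1975's doomsday.
In June the doomsday date is Jun 6.
Jun 24 is 18 days after Jun 6; 18 mod 7 = 4, so Friday + 4 = Tuesday.
853 mod 7 = 6, so 853 days after a Tuesday is Tuesday + 6 = Monday.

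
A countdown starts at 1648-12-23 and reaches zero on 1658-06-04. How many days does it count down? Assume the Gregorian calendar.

3450

Dec 23, 1648 → Dec 23, 1649: 365 days.
Dec 23, 1649 → Dec 23, 1650: 365 days.
Dec 23, 1650 → Dec 23, 1651: 365 days.
Dec 23, 1651 → Dec 23, 1652: 366 days (Feb 29, 1652 is in that span).
Dec 23, 1652 → Dec 23, 1653: 365 days.
Dec 23, 1653 → Dec 23, 1654: 365 days.
Dec 23, 1654 → Dec 23, 1655: 365 days.
Dec 23, 1655 → Dec 23, 1656: 366 days (Feb 29, 1656 is in that span).
Dec 23, 1656 → Dec 23, 1657: 365 days.
Dec 23, 1657 → Jan 23, 1658: 31 days (December has 31).
Jan 23, 1658 → Feb 23, 1658: 31 days (January has 31).
Feb 23, 1658 → Mar 23, 1658: 28 days (February has 28).
Mar 23, 1658 → Apr 23, 1658: 31 days (March has 31).
Apr 23, 1658 → May 23, 1658: 30 days (April has 30).
May 23, 1658 → Jun 4, 1658: 12 days.
Total: 3450 days.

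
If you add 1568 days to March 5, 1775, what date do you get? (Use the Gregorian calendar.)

June 20, 1779

+366 (one year; includes Feb 29, 1776) → Mar 5, 1776 (1202 left).
+365 (one year) → Mar 5, 1777 (837 left).
+365 (one year) → Mar 5, 1778 (472 left).
+365 (one year) → Mar 5, 1779 (107 left).
Mar has 31 days: +27 → Apr 1, 1779 (80 left).
Apr has 30 days: +30 → May 1, 1779 (50 left).
May has 31 days: +31 → Jun 1, 1779 (19 left).
+19 → Jun 20, 1779.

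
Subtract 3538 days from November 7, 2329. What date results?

March 1, 2320

−365 (one year) → Nov 7, 2328 (3173 left).
−366 (one year; includes Feb 29, 2328) → Nov 7, 2327 (2807 left).
−365 (one year) → Nov 7, 2326 (2442 left).
−365 (one year) → Nov 7, 2325 (2077 left).
−365 (one year) → Nov 7, 2324 (1712 left).
−366 (one year; includes Feb 29, 2324) → Nov 7, 2323 (1346 left).
−365 (one year) → Nov 7, 2322 (981 left).
−365 (one year) → Nov 7, 2321 (616 left).
−365 (one year) → Nov 7, 2320 (251 left).
−7 → Oct 31, 2320 (end of Oct, 31 days; 244 left).
−31 → Sep 30, 2320 (end of Sep, 30 days; 213 left).
−30 → Aug 31, 2320 (end of Aug, 31 days; 183 left).
−31 → Jul 31, 2320 (end of Jul, 31 days; 152 left).
−31 → Jun 30, 2320 (end of Jun, 30 days; 121 left).
−30 → May 31, 2320 (end of May, 31 days; 91 left).
−31 → Apr 30, 2320 (end of Apr, 30 days; 60 left).
−30 → Mar 31, 2320 (end of Mar, 31 days; 30 left).
−30 → Mar 1, 2320.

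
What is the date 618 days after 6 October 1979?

June 15, 1981

+366 (one year; includes Feb 29, 1980) → Oct 6, 1980 (252 left).
Oct has 31 days: +26 → Nov 1, 1980 (226 left).
Nov has 30 days: +30 → Dec 1, 1980 (196 left).
Dec has 31 days: +31 → Jan 1, 1981 (165 left).
Jan has 31 days: +31 → Feb 1, 1981 (134 left).
Feb has 28 days: +28 → Mar 1, 1981 (106 left).
Mar has 31 days: +31 → Apr 1, 1981 (75 left).
Apr has 30 days: +30 → May 1, 1981 (45 left).
May has 31 days: +31 → Jun 1, 1981 (14 left).
+14 → Jun 15, 1981.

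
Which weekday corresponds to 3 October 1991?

Thursday

Doomsday rule: the anchor day for the 1900s is Wednesday. For year 91: 91÷12 = 7 r 7, and 7÷4 = 1, so 7+7+1 = 15.
Wednesday + 15 ≡ Thursday — that's 1991's doomsday.
In October the doomsday date is Oct 10.
Oct 3 is 7 days before Oct 10; 7 mod 7 = 0, so Thursday − 0 = Thursday.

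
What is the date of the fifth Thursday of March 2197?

March 30, 2197

March 1, 2197 is a Wednesday.
The first Thursday is therefore March 2 (1 days later).
The fifth Thursday is 2 + 4×7 = March 30.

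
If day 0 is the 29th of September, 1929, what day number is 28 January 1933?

1217

Sep 29, 1929 → Sep 29, 1930: 365 days.
Sep 29, 1930 → Sep 29, 1931: 365 days.
Sep 29, 1931 → Sep 29, 1932: 366 days (Feb 29, 1932 is in that span).
Sep 29, 1932 → Oct 29, 1932: 30 days (September has 30).
Oct 29, 1932 → Nov 29, 1932: 31 days (October has 31).
Nov 29, 1932 → Dec 29, 1932: 30 days (November has 30).
Dec 29, 1932 → Jan 28, 1933: 30 days.
Total: 1217 days.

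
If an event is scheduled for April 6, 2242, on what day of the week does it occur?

Doomsday rule: the anchor day for the 2200s is Friday. For year 42: 42÷12 = 3 r 6, and 6÷4 = 1, so 3+6+1 = 10.
Friday + 10 ≡ Monday — that's 2242's doomsday.
In April the doomsday date is Apr 4.
Apr 6 is 2 days after Apr 4; 2 mod 7 = 2, so Monday + 2 = Wednesday.

Wednesday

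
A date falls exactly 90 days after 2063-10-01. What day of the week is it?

Sunday

First find the weekday of Oct 1, 2063. Doomsday rule: the anchor day for the 2000s is Tuesday. For year 63: 63÷12 = 5 r 3, and 3÷4 = 0, so 5+3+0 = 8.
Tuesday + 8 ≡ Wednesday — that's 2063's doomsday.
In October the doomsday date is Oct 10.
Oct 1 is 9 days before Oct 10; 9 mod 7 = 2, so Wednesday − 2 = Monday.
90 mod 7 = 6, so 90 days after a Monday is Monday + 6 = Sunday.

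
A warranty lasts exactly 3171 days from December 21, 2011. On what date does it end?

+366 (one year; includes Feb 29, 2012) → Dec 21, 2012 (2805 left).
+365 (one year) → Dec 21, 2013 (2440 left).
+365 (one year) → Dec 21, 2014 (2075 left).
+365 (one year) → Dec 21, 2015 (1710 left).
+366 (one year; includes Feb 29, 2016) → Dec 21, 2016 (1344 left).
+365 (one year) → Dec 21, 2017 (979 left).
+365 (one year) → Dec 21, 2018 (614 left).
+365 (one year) → Dec 21, 2019 (249 left).
Dec has 31 days: +11 → Jan 1, 2020 (238 left).
Jan has 31 days: +31 → Feb 1, 2020 (207 left).
Feb has 29 days: +29 → Mar 1, 2020 (178 left).
Mar has 31 days: +31 → Apr 1, 2020 (147 left).
Apr has 30 days: +30 → May 1, 2020 (117 left).
May has 31 days: +31 → Jun 1, 2020 (86 left).
Jun has 30 days: +30 → Jul 1, 2020 (56 left).
Jul has 31 days: +31 → Aug 1, 2020 (25 left).
+25 → Aug 26, 2020.

August 26, 2020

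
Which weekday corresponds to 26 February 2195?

Thursday

January 1, 2195 is a Thursday.
Jan 1, 2195 → Feb 1, 2195: 31 days (January has 31).
Feb 1, 2195 → Feb 26, 2195: 25 days.
Total: 56 days.
56 mod 7 = 0, so Thursday + 0 = Thursday.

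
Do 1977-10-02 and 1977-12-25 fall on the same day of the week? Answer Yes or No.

From Oct 2, 1977 to Dec 25, 1977 is 84 days.
84 mod 7 = 0, so they are the same weekday.
(Oct 2, 1977 is a Sunday; Dec 25, 1977 is a Sunday.)

Yes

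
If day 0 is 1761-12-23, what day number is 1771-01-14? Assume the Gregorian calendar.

3309

Dec 23, 1761 → Dec 23, 1762: 365 days.
Dec 23, 1762 → Dec 23, 1763: 365 days.
Dec 23, 1763 → Dec 23, 1764: 366 days (Feb 29, 1764 is in that span).
Dec 23, 1764 → Dec 23, 1765: 365 days.
Dec 23, 1765 → Dec 23, 1766: 365 days.
Dec 23, 1766 → Dec 23, 1767: 365 days.
Dec 23, 1767 → Dec 23, 1768: 366 days (Feb 29, 1768 is in that span).
Dec 23, 1768 → Dec 23, 1769: 365 days.
Dec 23, 1769 → Jan 23, 1770: 31 days (December has 31).
Jan 23, 1770 → Feb 23, 1770: 31 days (January has 31).
Feb 23, 1770 → Mar 23, 1770: 28 days (February has 28).
Mar 23, 1770 → Apr 23, 1770: 31 days (March has 31).
Apr 23, 1770 → May 23, 1770: 30 days (April has 30).
May 23, 1770 → Jun 23, 1770: 31 days (May has 31).
Jun 23, 1770 → Jul 23, 1770: 30 days (June has 30).
Jul 23, 1770 → Aug 23, 1770: 31 days (July has 31).
Aug 23, 1770 → Sep 23, 1770: 31 days (August has 31).
Sep 23, 1770 → Oct 23, 1770: 30 days (September has 30).
Oct 23, 1770 → Nov 23, 1770: 31 days (October has 31).
Nov 23, 1770 → Dec 23, 1770: 30 days (November has 30).
Dec 23, 1770 → Jan 14, 1771: 22 days.
Total: 3309 days.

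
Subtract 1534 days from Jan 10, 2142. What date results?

October 29, 2137

−365 (one year) → Jan 10, 2141 (1169 left).
−366 (one year; includes Feb 29, 2140) → Jan 10, 2140 (803 left).
−365 (one year) → Jan 10, 2139 (438 left).
−365 (one year) → Jan 10, 2138 (73 left).
−10 → Dec 31, 2137 (end of Dec, 31 days; 63 left).
−31 → Nov 30, 2137 (end of Nov, 30 days; 32 left).
−30 → Oct 31, 2137 (end of Oct, 31 days; 2 left).
−2 → Oct 29, 2137.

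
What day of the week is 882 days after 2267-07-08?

Monday

Jul 8, 2267 is a Monday.
882 mod 7 = 0, so 882 days after a Monday is Monday + 0 = Monday.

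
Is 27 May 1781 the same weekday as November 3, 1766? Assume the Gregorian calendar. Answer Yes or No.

No

From Nov 3, 1766 to May 27, 1781 is 5319 days.
5319 mod 7 = 6, so they are different weekdays.
(Nov 3, 1766 is a Monday; May 27, 1781 is a Sunday.)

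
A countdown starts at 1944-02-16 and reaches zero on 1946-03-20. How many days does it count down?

Feb 16, 1944 → Feb 16, 1945: 366 days (Feb 29, 1944 is in that span).
Feb 16, 1945 → Mar 16, 1945: 28 days (February has 28).
Mar 16, 1945 → Apr 16, 1945: 31 days (March has 31).
Apr 16, 1945 → May 16, 1945: 30 days (April has 30).
May 16, 1945 → Jun 16, 1945: 31 days (May has 31).
Jun 16, 1945 → Jul 16, 1945: 30 days (June has 30).
Jul 16, 1945 → Aug 16, 1945: 31 days (July has 31).
Aug 16, 1945 → Sep 16, 1945: 31 days (August has 31).
Sep 16, 1945 → Oct 16, 1945: 30 days (September has 30).
Oct 16, 1945 → Nov 16, 1945: 31 days (October has 31).
Nov 16, 1945 → Dec 16, 1945: 30 days (November has 30).
Dec 16, 1945 → Jan 16, 1946: 31 days (December has 31).
Jan 16, 1946 → Feb 16, 1946: 31 days (January has 31).
Feb 16, 1946 → Mar 16, 1946: 28 days (February has 28).
Mar 16, 1946 → Mar 20, 1946: 4 days.
Total: 763 days.

763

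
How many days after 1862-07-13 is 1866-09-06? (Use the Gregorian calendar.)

1516

Jul 13, 1862 → Jul 13, 1863: 365 days.
Jul 13, 1863 → Jul 13, 1864: 366 days (Feb 29, 1864 is in that span).
Jul 13, 1864 → Jul 13, 1865: 365 days.
Jul 13, 1865 → Jul 13, 1866: 365 days.
Jul 13, 1866 → Aug 13, 1866: 31 days (July has 31).
Aug 13, 1866 → Sep 6, 1866: 24 days.
Total: 1516 days.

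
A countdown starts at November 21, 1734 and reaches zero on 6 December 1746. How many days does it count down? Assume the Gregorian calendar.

4398

Nov 21, 1734 → Nov 21, 1735: 365 days.
Nov 21, 1735 → Nov 21, 1736: 366 days (Feb 29, 1736 is in that span).
Nov 21, 1736 → Nov 21, 1737: 365 days.
Nov 21, 1737 → Nov 21, 1738: 365 days.
Nov 21, 1738 → Nov 21, 1739: 365 days.
Nov 21, 1739 → Nov 21, 1740: 366 days (Feb 29, 1740 is in that span).
Nov 21, 1740 → Nov 21, 1741: 365 days.
Nov 21, 1741 → Nov 21, 1742: 365 days.
Nov 21, 1742 → Nov 21, 1743: 365 days.
Nov 21, 1743 → Nov 21, 1744: 366 days (Feb 29, 1744 is in that span).
Nov 21, 1744 → Nov 21, 1745: 365 days.
Nov 21, 1745 → Dec 21, 1745: 30 days (November has 30).
Dec 21, 1745 → Jan 21, 1746: 31 days (December has 31).
Jan 21, 1746 → Feb 21, 1746: 31 days (January has 31).
Feb 21, 1746 → Mar 21, 1746: 28 days (February has 28).
Mar 21, 1746 → Apr 21, 1746: 31 days (March has 31).
Apr 21, 1746 → May 21, 1746: 30 days (April has 30).
May 21, 1746 → Jun 21, 1746: 31 days (May has 31).
Jun 21, 1746 → Jul 21, 1746: 30 days (June has 30).
Jul 21, 1746 → Aug 21, 1746: 31 days (July has 31).
Aug 21, 1746 → Sep 21, 1746: 31 days (August has 31).
Sep 21, 1746 → Oct 21, 1746: 30 days (September has 30).
Oct 21, 1746 → Nov 21, 1746: 31 days (October has 31).
Nov 21, 1746 → Dec 6, 1746: 15 days.
Total: 4398 days.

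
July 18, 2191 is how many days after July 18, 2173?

Jul 18, 2173 → Jul 18, 2174: 365 days.
Jul 18, 2174 → Jul 18, 2175: 365 days.
Jul 18, 2175 → Jul 18, 2176: 366 days (Feb 29, 2176 is in that span).
Jul 18, 2176 → Jul 18, 2177: 365 days.
Jul 18, 2177 → Jul 18, 2178: 365 days.
Jul 18, 2178 → Jul 18, 2179: 365 days.
Jul 18, 2179 → Jul 18, 2180: 366 days (Feb 29, 2180 is in that span).
Jul 18, 2180 → Jul 18, 2181: 365 days.
Jul 18, 2181 → Jul 18, 2182: 365 days.
Jul 18, 2182 → Jul 18, 2183: 365 days.
Jul 18, 2183 → Jul 18, 2184: 366 days (Feb 29, 2184 is in that span).
Jul 18, 2184 → Jul 18, 2185: 365 days.
Jul 18, 2185 → Jul 18, 2186: 365 days.
Jul 18, 2186 → Jul 18, 2187: 365 days.
Jul 18, 2187 → Jul 18, 2188: 366 days (Feb 29, 2188 is in that span).
Jul 18, 2188 → Jul 18, 2189: 365 days.
Jul 18, 2189 → Jul 18, 2190: 365 days.
Jul 18, 2190 → Aug 18, 2190: 31 days (July has 31).
Aug 18, 2190 → Sep 18, 2190: 31 days (August has 31).
Sep 18, 2190 → Oct 18, 2190: 30 days (September has 30).
Oct 18, 2190 → Nov 18, 2190: 31 days (October has 31).
Nov 18, 2190 → Dec 18, 2190: 30 days (November has 30).
Dec 18, 2190 → Jan 18, 2191: 31 days (December has 31).
Jan 18, 2191 → Feb 18, 2191: 31 days (January has 31).
Feb 18, 2191 → Mar 18, 2191: 28 days (February has 28).
Mar 18, 2191 → Apr 18, 2191: 31 days (March has 31).
Apr 18, 2191 → May 18, 2191: 30 days (April has 30).
May 18, 2191 → Jun 18, 2191: 31 days (May has 31).
Jun 18, 2191 → Jul 18, 2191: 30 days.
Total: 6574 days.

6574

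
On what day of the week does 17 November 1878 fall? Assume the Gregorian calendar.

Sunday

Doomsday rule: the anchor day for the 1800s is Friday. For year 78: 78÷12 = 6 r 6, and 6÷4 = 1, so 6+6+1 = 13.
Friday + 13 ≡ Thursday — that's 1878's doomsday.
In November the doomsday date is Nov 7.
Nov 17 is 10 days after Nov 7; 10 mod 7 = 3, so Thursday + 3 = Sunday.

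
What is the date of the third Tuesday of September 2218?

September 1, 2218 is a Tuesday.
The first Tuesday is therefore September 1 (same day).
The third Tuesday is 1 + 2×7 = September 15.

September 15, 2218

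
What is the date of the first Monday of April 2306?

April 2, 2306

April 1, 2306 is a Sunday.
The first Monday is therefore April 2 (1 days later).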